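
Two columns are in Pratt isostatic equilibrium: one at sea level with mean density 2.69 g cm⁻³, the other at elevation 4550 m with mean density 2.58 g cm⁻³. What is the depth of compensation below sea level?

ρ_ref D = ρ (D + h) → D (ρ_ref − ρ) = ρ h.
D = ρ h/(ρ_ref − ρ) = 2.58 × 4550 m/(2.69 − 2.58) = 107000 m.

107000 m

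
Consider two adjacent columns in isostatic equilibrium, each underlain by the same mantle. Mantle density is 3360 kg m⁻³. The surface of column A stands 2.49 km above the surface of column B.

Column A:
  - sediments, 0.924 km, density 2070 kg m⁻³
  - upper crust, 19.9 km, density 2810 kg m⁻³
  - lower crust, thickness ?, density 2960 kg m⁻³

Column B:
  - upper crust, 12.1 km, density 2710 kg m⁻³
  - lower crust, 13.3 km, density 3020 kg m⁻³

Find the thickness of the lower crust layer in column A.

21.5 km

Take the compensation level at the base of the deeper column (depth z_c below the surface of column A) and equate Σ ρ_i t_i down to z_c; mantle fills any gap and the z_c terms cancel.
Column A: 0.924×2070 + 19.9×2810 + x×2960 + (z_c − 20.824 − x)×3360
Column B: 2.49×0 + 12.1×2710 + 13.3×3020 + (z_c − 2.49 − 25.4)×3360
The z_c×3360 term appears on both sides and cancels. Collect the known terms of each column as K = Σ(ρt)_known − 3360 × (depth of known layers): K_A = 57831.68 − 3360×20.824 = −12136.96; K_B = 72957 − 3360×(2.49 + 25.4) = −20753.4.
Balance: K_A − x×(3360 − 2960) = K_B, so x = (K_A − K_B)/(3360 − 2960) = 8616.44/400 = 21.5 km.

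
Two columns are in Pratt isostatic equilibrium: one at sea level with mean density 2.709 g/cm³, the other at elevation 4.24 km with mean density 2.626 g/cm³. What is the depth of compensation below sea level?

ρ_ref D = ρ (D + h) → D (ρ_ref − ρ) = ρ h.
D = ρ h/(ρ_ref − ρ) = 2.626 × 4.24 km/(2.709 − 2.626) = 134 km.

134 km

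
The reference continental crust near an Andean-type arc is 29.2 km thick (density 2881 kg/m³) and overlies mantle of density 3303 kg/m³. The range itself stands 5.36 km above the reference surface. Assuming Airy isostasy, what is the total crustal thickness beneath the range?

71.2 km

Root depth r = h ρ_c / (ρ_m − ρ_c) = 5.36 km × 2881 / 422 = 36.59 km.
Total thickness = T + h + r = 29.2 km + 5.36 km + 36.59 km = 71.2 km.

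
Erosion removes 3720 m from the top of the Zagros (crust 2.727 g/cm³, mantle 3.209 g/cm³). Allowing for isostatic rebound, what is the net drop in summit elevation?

Rebound u = e ρ_c/ρ_m = 3720 m × 2.727/3.209 = 3161 m.
Net surface drop = e − u = 3720 m − 3161 m = e (ρ_m − ρ_c)/ρ_m = 559 m.

559 m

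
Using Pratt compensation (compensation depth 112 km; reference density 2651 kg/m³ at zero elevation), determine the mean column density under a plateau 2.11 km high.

Pratt balance: ρ_ref D = ρ (D + h).
ρ = ρ_ref D/(D + h) = 2651 × 112 km/(112 km + 2.11 km) = 2600 kg/m³.

2600 kg/m³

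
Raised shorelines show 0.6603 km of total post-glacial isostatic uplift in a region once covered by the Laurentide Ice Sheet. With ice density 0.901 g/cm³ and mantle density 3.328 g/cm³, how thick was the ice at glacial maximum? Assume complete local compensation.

u = t ρ_ice/ρ_m → t = u ρ_m/ρ_ice = 0.6603 km × 3.328/0.901 = 2.44 km.

2.44 km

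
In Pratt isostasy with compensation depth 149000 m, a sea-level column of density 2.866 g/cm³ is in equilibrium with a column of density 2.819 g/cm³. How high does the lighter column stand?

ρ_ref D = ρ (D + h) → h = D (ρ_ref − ρ)/ρ.
h = 149000 m × (2.866 − 2.819)/2.819 = 2480 m.

2480 m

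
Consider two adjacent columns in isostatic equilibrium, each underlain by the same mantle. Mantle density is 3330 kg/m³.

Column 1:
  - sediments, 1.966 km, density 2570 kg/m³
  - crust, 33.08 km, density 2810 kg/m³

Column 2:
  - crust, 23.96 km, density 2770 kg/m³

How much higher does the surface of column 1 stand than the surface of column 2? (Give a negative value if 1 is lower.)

1.59 km

For any compensation level in the mantle, the mantle terms cancel and isostasy reduces to e = (Σt_1 − Σt_2) − (Σ(ρt)_1 − Σ(ρt)_2) / ρ_m.
Σt_1 = 35.046 km; Σt_2 = 23.96 km; Σ(ρt)_1 = 98007.42; Σ(ρt)_2 = 66369.2 (in km·kg/m³).
e = (35.046 − 23.96) − (98007.42 − 66369.2) / 3330 = 1.59 km.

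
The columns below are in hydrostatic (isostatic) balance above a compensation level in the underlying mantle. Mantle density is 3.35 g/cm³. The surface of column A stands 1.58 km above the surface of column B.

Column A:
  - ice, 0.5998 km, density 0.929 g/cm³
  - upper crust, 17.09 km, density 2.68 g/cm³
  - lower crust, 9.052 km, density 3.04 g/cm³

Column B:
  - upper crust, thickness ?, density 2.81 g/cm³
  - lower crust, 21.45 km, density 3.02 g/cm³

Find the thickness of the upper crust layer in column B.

6.18 km

Take the compensation level at the base of the deeper column (depth z_c below the surface of column A) and equate Σ ρ_i t_i down to z_c; mantle fills any gap and the z_c terms cancel.
Column A: 0.5998×0.929 + 17.09×2.68 + 9.052×3.04 + (z_c − 26.7418)×3.35
Column B: 1.58×0 + x×2.81 + 21.45×3.02 + (z_c − 1.58 − 21.45 − x)×3.35
The z_c×3.35 term appears on both sides and cancels. Collect the known terms of each column as K = Σ(ρt)_known − 3.35 × (depth of known layers): K_A = 73.8764942 − 3.35×26.7418 = −15.7085358; K_B = 64.779 − 3.35×(1.58 + 21.45) = −12.3715.
Balance: K_A = K_B − x×(3.35 − 2.81), so x = (K_B − K_A)/(3.35 − 2.81) = 3.33704/0.54 = 6.18 km.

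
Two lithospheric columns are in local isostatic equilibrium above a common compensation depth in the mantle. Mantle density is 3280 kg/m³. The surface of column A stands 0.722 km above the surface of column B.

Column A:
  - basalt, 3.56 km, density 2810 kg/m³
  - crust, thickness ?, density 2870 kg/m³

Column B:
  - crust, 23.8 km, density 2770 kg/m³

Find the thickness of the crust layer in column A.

31.3 km

Take the compensation level at the base of the deeper column (depth z_c below the surface of column A) and equate Σ ρ_i t_i down to z_c; mantle fills any gap and the z_c terms cancel.
Column A: 3.56×2810 + x×2870 + (z_c − 3.56 − x)×3280
Column B: 0.722×0 + 23.8×2770 + (z_c − 0.722 − 23.8)×3280
The z_c×3280 term appears on both sides and cancels. Collect the known terms of each column as K = Σ(ρt)_known − 3280 × (depth of known layers): K_A = 10003.6 − 3280×3.56 = −1673.2; K_B = 65926 − 3280×(0.722 + 23.8) = −14506.16.
Balance: K_A − x×(3280 − 2870) = K_B, so x = (K_A − K_B)/(3280 − 2870) = 12833/410 = 31.3 km.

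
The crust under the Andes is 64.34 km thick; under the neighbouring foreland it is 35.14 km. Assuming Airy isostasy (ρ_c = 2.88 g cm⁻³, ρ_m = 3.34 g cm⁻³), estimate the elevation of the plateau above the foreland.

Excess crust Δ = 64.34 km − 35.14 km = 29.2 km, split between elevation h and root r with h + r = Δ.
Airy balance ρ_c h = (ρ_m − ρ_c) r gives r = h ρ_c/(ρ_m − ρ_c), so h (1 + ρ_c/(ρ_m − ρ_c)) = Δ, i.e. h = Δ (ρ_m − ρ_c)/ρ_m.
h = 29.2 km × 0.46/3.34 = 4.02 km.

4.02 km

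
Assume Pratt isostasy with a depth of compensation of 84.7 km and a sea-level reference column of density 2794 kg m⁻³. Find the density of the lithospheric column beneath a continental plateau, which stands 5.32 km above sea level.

Pratt balance: ρ_ref D = ρ (D + h).
ρ = ρ_ref D/(D + h) = 2794 × 84.7 km/(84.7 km + 5.32 km) = 2630 kg m⁻³.

2630 kg m⁻³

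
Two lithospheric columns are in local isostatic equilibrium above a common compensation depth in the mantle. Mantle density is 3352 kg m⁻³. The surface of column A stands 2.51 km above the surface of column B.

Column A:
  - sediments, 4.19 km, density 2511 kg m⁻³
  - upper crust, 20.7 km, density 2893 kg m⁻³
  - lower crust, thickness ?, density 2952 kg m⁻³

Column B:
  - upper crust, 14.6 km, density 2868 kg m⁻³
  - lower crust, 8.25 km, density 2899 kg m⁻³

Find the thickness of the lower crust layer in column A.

15.5 km

Take the compensation level at the base of the deeper column (depth z_c below the surface of column A) and equate Σ ρ_i t_i down to z_c; mantle fills any gap and the z_c terms cancel.
Column A: 4.19×2511 + 20.7×2893 + x×2952 + (z_c − 24.89 − x)×3352
Column B: 2.51×0 + 14.6×2868 + 8.25×2899 + (z_c − 2.51 − 22.85)×3352
The z_c×3352 term appears on both sides and cancels. Collect the known terms of each column as K = Σ(ρt)_known − 3352 × (depth of known layers): K_A = 70406.19 − 3352×24.89 = −13025.09; K_B = 65789.55 − 3352×(2.51 + 22.85) = −19217.17.
Balance: K_A − x×(3352 − 2952) = K_B, so x = (K_A − K_B)/(3352 − 2952) = 6192.08/400 = 15.5 km.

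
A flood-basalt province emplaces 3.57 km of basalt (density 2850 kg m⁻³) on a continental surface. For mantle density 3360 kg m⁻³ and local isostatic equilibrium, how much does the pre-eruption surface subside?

3.03 km

Subaerial loading: s = t ρ_load / ρ_m.
s = 3.57 km × 2850/3360 = 3.03 km.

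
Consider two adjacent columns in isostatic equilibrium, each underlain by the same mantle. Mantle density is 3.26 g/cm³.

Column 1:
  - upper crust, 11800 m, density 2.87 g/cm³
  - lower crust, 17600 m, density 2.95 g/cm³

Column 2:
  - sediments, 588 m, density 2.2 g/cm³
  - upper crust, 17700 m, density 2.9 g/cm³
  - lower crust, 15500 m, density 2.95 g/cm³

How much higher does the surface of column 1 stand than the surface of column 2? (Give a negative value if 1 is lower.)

For any compensation level in the mantle, the mantle terms cancel and isostasy reduces to e = (Σt_1 − Σt_2) − (Σ(ρt)_1 − Σ(ρt)_2) / ρ_m.
Σt_1 = 29400 m; Σt_2 = 33788 m; Σ(ρt)_1 = 85786; Σ(ρt)_2 = 98348.6 (in m·g/cm³).
e = (29400 − 33788) − (85786 − 98348.6) / 3.26 = −534 m.

−534 m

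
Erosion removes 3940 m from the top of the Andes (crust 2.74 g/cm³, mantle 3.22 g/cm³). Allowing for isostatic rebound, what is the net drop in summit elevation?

587 m

Rebound u = e ρ_c/ρ_m = 3940 m × 2.74/3.22 = 3353 m.
Net surface drop = e − u = 3940 m − 3353 m = e (ρ_m − ρ_c)/ρ_m = 587 m.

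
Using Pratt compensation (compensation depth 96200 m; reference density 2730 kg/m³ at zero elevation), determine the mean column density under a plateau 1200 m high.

2700 kg/m³

Pratt balance: ρ_ref D = ρ (D + h).
ρ = ρ_ref D/(D + h) = 2730 × 96200 m/(96200 m + 1200 m) = 2700 kg/m³.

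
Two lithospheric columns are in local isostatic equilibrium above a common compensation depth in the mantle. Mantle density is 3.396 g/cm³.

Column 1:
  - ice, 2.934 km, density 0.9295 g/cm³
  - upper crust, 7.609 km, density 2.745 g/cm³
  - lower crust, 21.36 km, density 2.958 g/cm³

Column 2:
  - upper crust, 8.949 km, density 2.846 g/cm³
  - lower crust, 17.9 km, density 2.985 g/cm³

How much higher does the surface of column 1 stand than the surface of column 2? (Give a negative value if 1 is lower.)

For any compensation level in the mantle, the mantle terms cancel and isostasy reduces to e = (Σt_1 − Σt_2) − (Σ(ρt)_1 − Σ(ρt)_2) / ρ_m.
Σt_1 = 31.903 km; Σt_2 = 26.849 km; Σ(ρt)_1 = 86.796738; Σ(ρt)_2 = 78.900354 (in km·g/cm³).
e = (31.903 − 26.849) − (86.796738 − 78.900354) / 3.396 = 2.73 km.

2.73 km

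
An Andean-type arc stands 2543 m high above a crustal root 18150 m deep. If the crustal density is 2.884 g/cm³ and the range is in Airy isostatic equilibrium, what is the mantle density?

Airy balance: ρ_c h = (ρ_m − ρ_c) r → ρ_m = ρ_c (1 + h/r).
ρ_m = 2.884 × (1 + 2543 m/18150 m) = 3.29 g/cm³.

3.29 g/cm³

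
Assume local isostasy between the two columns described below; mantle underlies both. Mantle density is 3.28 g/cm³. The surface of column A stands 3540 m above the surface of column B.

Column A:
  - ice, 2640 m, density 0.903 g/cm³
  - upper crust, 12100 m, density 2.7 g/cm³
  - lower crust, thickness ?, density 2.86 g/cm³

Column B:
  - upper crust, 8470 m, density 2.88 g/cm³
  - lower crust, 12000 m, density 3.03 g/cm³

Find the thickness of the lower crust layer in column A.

Take the compensation level at the base of the deeper column (depth z_c below the surface of column A) and equate Σ ρ_i t_i down to z_c; mantle fills any gap and the z_c terms cancel.
Column A: 2640×0.903 + 12100×2.7 + x×2.86 + (z_c − 14740 − x)×3.28
Column B: 3540×0 + 8470×2.88 + 12000×3.03 + (z_c − 3540 − 20470)×3.28
The z_c×3.28 term appears on both sides and cancels. Collect the known terms of each column as K = Σ(ρt)_known − 3.28 × (depth of known layers): K_A = 35053.92 − 3.28×14740 = −13293.28; K_B = 60753.6 − 3.28×(3540 + 20470) = −17999.2.
Balance: K_A − x×(3.28 − 2.86) = K_B, so x = (K_A − K_B)/(3.28 − 2.86) = 4705.92/0.42 = 11200 m.

11200 m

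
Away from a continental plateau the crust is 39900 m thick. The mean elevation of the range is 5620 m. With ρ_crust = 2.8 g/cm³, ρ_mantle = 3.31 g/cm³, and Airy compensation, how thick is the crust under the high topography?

Root depth r = h ρ_c / (ρ_m − ρ_c) = 5620 m × 2.8 / 0.51 = 30850 m.
Total thickness = T + h + r = 39900 m + 5620 m + 30850 m = 76400 m.

76400 m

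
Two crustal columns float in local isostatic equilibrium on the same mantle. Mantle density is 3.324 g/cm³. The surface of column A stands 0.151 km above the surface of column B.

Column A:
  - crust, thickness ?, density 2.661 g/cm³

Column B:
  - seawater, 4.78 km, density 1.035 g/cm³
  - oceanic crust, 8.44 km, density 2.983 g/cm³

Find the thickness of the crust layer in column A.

Take the compensation level at the base of the deeper column (depth z_c below the surface of column A) and equate Σ ρ_i t_i down to z_c; mantle fills any gap and the z_c terms cancel.
Column A: x×2.661 + (z_c − 0 − x)×3.324
Column B: 0.151×0 + 4.78×1.035 + 8.44×2.983 + (z_c − 0.151 − 13.22)×3.324
The z_c×3.324 term appears on both sides and cancels. Collect the known terms of each column as K = Σ(ρt)_known − 3.324 × (depth of known layers): K_A = 0 − 3.324×0 = 0; K_B = 30.12382 − 3.324×(0.151 + 13.22) = −14.321384.
Balance: K_A − x×(3.324 − 2.661) = K_B, so x = (K_A − K_B)/(3.324 − 2.661) = 14.3214/0.663 = 21.6 km.

21.6 km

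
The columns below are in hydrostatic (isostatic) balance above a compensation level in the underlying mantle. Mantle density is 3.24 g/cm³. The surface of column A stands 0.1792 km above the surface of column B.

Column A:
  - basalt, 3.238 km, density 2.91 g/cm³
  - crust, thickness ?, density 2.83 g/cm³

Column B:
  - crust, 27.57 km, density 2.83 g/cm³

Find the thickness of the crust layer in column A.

Take the compensation level at the base of the deeper column (depth z_c below the surface of column A) and equate Σ ρ_i t_i down to z_c; mantle fills any gap and the z_c terms cancel.
Column A: 3.238×2.91 + x×2.83 + (z_c − 3.238 − x)×3.24
Column B: 0.1792×0 + 27.57×2.83 + (z_c − 0.1792 − 27.57)×3.24
The z_c×3.24 term appears on both sides and cancels. Collect the known terms of each column as K = Σ(ρt)_known − 3.24 × (depth of known layers): K_A = 9.42258 − 3.24×3.238 = −1.06854; K_B = 78.0231 − 3.24×(0.1792 + 27.57) = −11.884308.
Balance: K_A − x×(3.24 − 2.83) = K_B, so x = (K_A − K_B)/(3.24 − 2.83) = 10.8158/0.41 = 26.4 km.

26.4 km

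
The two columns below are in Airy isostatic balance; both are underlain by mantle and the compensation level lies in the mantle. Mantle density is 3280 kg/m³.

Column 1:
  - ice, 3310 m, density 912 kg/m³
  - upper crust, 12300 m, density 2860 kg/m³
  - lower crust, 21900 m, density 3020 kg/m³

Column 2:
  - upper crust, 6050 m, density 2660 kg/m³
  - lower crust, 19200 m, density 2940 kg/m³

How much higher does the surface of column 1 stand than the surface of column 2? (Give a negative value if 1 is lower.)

For any compensation level in the mantle, the mantle terms cancel and isostasy reduces to e = (Σt_1 − Σt_2) − (Σ(ρt)_1 − Σ(ρt)_2) / ρ_m.
Σt_1 = 37510 m; Σt_2 = 25250 m; Σ(ρt)_1 = 104334720; Σ(ρt)_2 = 72541000 (in m·kg/m³).
e = (37510 − 25250) − (104334720 − 72541000) / 3280 = 2570 m.

2570 m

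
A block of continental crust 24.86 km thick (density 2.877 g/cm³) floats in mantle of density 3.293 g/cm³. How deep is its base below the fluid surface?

Draft d = t ρ_obj/ρ_fluid = 24.86 km × 2.877/3.293 = 21.7 km.

21.7 km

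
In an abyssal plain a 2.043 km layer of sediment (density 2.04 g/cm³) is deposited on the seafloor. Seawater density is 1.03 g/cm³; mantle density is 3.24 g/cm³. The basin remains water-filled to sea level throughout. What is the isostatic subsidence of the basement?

Submarine loading: the sediment displaces seawater, and the subsidence is in turn flooded, so s (ρ_m − ρ_w) = t (ρ_sed − ρ_w).
s = 2.043 km × (2.04 − 1.03) / (3.24 − 1.03) = 0.934 km.

0.934 km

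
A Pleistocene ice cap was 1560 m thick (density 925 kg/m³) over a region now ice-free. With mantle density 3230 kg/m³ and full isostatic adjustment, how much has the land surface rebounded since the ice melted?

Removing the load lets mantle flow back in; uplift u satisfies ρ_ice t = ρ_m u.
u = t ρ_ice/ρ_m = 1560 m × 925/3230 = 447 m.

447 m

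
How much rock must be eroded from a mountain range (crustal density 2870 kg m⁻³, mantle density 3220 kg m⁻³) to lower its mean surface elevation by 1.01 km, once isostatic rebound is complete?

Net drop Δ = e − u = e − e ρ_c/ρ_m = e (ρ_m − ρ_c)/ρ_m.
e = Δ ρ_m/(ρ_m − ρ_c) = 1.01 km × 3220/350 = 9.29 km.

9.29 km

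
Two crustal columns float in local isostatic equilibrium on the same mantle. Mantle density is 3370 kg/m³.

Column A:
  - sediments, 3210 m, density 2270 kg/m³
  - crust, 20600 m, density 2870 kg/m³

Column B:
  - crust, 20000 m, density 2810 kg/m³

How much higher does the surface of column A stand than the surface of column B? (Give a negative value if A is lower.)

781 m

For any compensation level in the mantle, the mantle terms cancel and isostasy reduces to e = (Σt_A − Σt_B) − (Σ(ρt)_A − Σ(ρt)_B) / ρ_m.
Σt_A = 23810 m; Σt_B = 20000 m; Σ(ρt)_A = 66408700; Σ(ρt)_B = 56200000 (in m·kg/m³).
e = (23810 − 20000) − (66408700 − 56200000) / 3370 = 781 m.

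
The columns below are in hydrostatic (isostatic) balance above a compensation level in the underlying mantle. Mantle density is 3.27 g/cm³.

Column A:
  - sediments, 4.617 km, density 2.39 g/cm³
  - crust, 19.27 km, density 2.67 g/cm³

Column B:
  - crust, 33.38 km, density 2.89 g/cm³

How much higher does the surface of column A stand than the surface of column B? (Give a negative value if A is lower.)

0.899 km

For any compensation level in the mantle, the mantle terms cancel and isostasy reduces to e = (Σt_A − Σt_B) − (Σ(ρt)_A − Σ(ρt)_B) / ρ_m.
Σt_A = 23.887 km; Σt_B = 33.38 km; Σ(ρt)_A = 62.48553; Σ(ρt)_B = 96.4682 (in km·g/cm³).
e = (23.887 − 33.38) − (62.48553 − 96.4682) / 3.27 = 0.899 km.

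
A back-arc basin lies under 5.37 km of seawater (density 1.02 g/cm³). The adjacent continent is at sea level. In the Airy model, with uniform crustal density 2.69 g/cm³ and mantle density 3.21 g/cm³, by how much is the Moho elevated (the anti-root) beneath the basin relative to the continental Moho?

17.2 km

In Airy isostatic equilibrium: replacing crust with seawater at the top is compensated by replacing crust with mantle at the base: d (ρ_c − ρ_w) = a (ρ_m − ρ_c).
a = d (ρ_c − ρ_w)/(ρ_m − ρ_c) = 5.37 km × 1.67/0.52 = 17.2 km.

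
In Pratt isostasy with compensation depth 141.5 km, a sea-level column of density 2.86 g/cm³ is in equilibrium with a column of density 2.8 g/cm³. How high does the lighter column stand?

3.03 km

ρ_ref D = ρ (D + h) → h = D (ρ_ref − ρ)/ρ.
h = 141.5 km × (2.86 − 2.8)/2.8 = 3.03 km.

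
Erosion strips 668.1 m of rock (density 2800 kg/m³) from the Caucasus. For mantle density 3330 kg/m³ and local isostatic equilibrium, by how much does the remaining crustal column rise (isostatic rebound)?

562 m

Unloading: uplift u = e ρ_c/ρ_m = 668.1 m × 2800/3330 = 562 m.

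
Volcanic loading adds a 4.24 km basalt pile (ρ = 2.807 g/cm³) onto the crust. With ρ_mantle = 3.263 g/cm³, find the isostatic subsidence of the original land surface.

Subaerial loading: s = t ρ_load / ρ_m.
s = 4.24 km × 2.807/3.263 = 3.65 km.

3.65 km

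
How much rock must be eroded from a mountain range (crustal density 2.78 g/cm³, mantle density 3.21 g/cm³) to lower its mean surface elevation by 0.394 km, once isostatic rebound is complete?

Net drop Δ = e − u = e − e ρ_c/ρ_m = e (ρ_m − ρ_c)/ρ_m.
e = Δ ρ_m/(ρ_m − ρ_c) = 0.394 km × 3.21/0.43 = 2.94 km.

2.94 km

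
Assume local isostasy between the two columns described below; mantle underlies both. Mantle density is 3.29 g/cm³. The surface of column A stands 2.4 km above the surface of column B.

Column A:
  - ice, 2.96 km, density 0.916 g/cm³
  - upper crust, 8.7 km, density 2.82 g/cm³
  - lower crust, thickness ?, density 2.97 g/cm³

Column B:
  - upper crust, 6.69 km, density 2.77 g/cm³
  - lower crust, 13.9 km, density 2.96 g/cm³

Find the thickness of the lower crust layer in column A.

15.1 km

Take the compensation level at the base of the deeper column (depth z_c below the surface of column A) and equate Σ ρ_i t_i down to z_c; mantle fills any gap and the z_c terms cancel.
Column A: 2.96×0.916 + 8.7×2.82 + x×2.97 + (z_c − 11.66 − x)×3.29
Column B: 2.4×0 + 6.69×2.77 + 13.9×2.96 + (z_c − 2.4 − 20.59)×3.29
The z_c×3.29 term appears on both sides and cancels. Collect the known terms of each column as K = Σ(ρt)_known − 3.29 × (depth of known layers): K_A = 27.24536 − 3.29×11.66 = −11.11604; K_B = 59.6753 − 3.29×(2.4 + 20.59) = −15.9618.
Balance: K_A − x×(3.29 − 2.97) = K_B, so x = (K_A − K_B)/(3.29 − 2.97) = 4.84576/0.32 = 15.1 km.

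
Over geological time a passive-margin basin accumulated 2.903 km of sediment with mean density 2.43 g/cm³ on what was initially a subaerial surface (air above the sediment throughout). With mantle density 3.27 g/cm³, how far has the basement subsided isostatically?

Subaerial load: s = t ρ_sed / ρ_m = 2.903 km × 2.43/3.27 = 2.16 km.

2.16 km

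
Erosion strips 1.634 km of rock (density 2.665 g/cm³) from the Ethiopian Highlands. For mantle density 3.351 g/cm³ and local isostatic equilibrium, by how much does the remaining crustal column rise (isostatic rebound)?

Unloading: uplift u = e ρ_c/ρ_m = 1.634 km × 2.665/3.351 = 1.3 km.

1.3 km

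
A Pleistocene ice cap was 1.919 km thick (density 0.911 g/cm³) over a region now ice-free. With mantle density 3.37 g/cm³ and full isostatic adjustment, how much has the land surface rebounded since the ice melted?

0.519 km

Removing the load lets mantle flow back in; uplift u satisfies ρ_ice t = ρ_m u.
u = t ρ_ice/ρ_m = 1.919 km × 0.911/3.37 = 0.519 km.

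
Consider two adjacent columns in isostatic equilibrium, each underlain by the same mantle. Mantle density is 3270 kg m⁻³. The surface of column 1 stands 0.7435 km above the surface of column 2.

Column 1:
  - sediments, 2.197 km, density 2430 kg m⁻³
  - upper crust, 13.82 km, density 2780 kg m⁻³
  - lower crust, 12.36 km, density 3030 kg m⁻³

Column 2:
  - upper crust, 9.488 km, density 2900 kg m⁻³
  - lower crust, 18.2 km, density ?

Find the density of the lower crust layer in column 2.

2960 kg m⁻³

Take the compensation level at the base of the deeper column (depth z_c below the surface of column 1) and equate Σ ρ_i t_i down to z_c; mantle fills any gap and the z_c terms cancel.
Column 1: 2.197×2430 + 13.82×2780 + 12.36×3030 + (z_c − 28.377)×3270
Column 2: 0.7435×0 + 9.488×2900 + 18.2×ρ + (z_c − 0.7435 − 27.688)×3270
The z_c×3270 term appears on both sides and cancels. Collect the known terms of each column as K = Σ(ρt)_known − 3270 × (depth of known layers): K_1 = 81209.11 − 3270×28.377 = −11583.68; K_2 = 27515.2 − 3270×(0.7435 + 27.688) = −65455.805.
Balance: K_1 = K_2 + 18.2×ρ, so ρ = (K_1 − K_2)/18.2 = 53872.1/18.2 = 2960 kg m⁻³.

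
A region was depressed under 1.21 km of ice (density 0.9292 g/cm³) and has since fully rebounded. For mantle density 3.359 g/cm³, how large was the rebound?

Removing the load lets mantle flow back in; uplift u satisfies ρ_ice t = ρ_m u.
u = t ρ_ice/ρ_m = 1.21 km × 0.9292/3.359 = 0.335 km.

0.335 km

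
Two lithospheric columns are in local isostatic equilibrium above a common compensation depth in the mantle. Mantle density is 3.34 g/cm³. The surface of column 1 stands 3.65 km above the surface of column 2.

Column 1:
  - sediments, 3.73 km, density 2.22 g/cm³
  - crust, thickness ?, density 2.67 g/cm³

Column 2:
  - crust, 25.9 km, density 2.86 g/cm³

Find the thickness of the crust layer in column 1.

30.5 km

Take the compensation level at the base of the deeper column (depth z_c below the surface of column 1) and equate Σ ρ_i t_i down to z_c; mantle fills any gap and the z_c terms cancel.
Column 1: 3.73×2.22 + x×2.67 + (z_c − 3.73 − x)×3.34
Column 2: 3.65×0 + 25.9×2.86 + (z_c − 3.65 − 25.9)×3.34
The z_c×3.34 term appears on both sides and cancels. Collect the known terms of each column as K = Σ(ρt)_known − 3.34 × (depth of known layers): K_1 = 8.2806 − 3.34×3.73 = −4.1776; K_2 = 74.074 − 3.34×(3.65 + 25.9) = −24.623.
Balance: K_1 − x×(3.34 − 2.67) = K_2, so x = (K_1 − K_2)/(3.34 − 2.67) = 20.4454/0.67 = 30.5 km.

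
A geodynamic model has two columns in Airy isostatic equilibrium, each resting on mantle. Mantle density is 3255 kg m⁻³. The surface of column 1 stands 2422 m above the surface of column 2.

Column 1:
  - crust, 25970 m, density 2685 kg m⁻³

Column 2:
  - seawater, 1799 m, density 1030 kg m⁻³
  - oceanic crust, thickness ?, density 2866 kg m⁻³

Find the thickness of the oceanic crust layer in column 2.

Take the compensation level at the base of the deeper column (depth z_c below the surface of column 1) and equate Σ ρ_i t_i down to z_c; mantle fills any gap and the z_c terms cancel.
Column 1: 25970×2685 + (z_c − 25970)×3255
Column 2: 2422×0 + 1799×1030 + x×2866 + (z_c − 2422 − 1799 − x)×3255
The z_c×3255 term appears on both sides and cancels. Collect the known terms of each column as K = Σ(ρt)_known − 3255 × (depth of known layers): K_1 = 69729450 − 3255×25970 = −14802900; K_2 = 1852970 − 3255×(2422 + 1799) = −11886385.
Balance: K_1 = K_2 − x×(3255 − 2866), so x = (K_2 − K_1)/(3255 − 2866) = 2916520/389 = 7500 m.

7500 m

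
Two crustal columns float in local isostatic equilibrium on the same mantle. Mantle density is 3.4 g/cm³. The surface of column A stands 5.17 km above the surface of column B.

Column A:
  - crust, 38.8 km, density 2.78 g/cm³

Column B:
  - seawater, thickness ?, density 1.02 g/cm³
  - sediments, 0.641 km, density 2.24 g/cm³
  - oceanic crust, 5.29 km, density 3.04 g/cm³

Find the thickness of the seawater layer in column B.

Take the compensation level at the base of the deeper column (depth z_c below the surface of column A) and equate Σ ρ_i t_i down to z_c; mantle fills any gap and the z_c terms cancel.
Column A: 38.8×2.78 + (z_c − 38.8)×3.4
Column B: 5.17×0 + x×1.02 + 0.641×2.24 + 5.29×3.04 + (z_c − 5.17 − 5.931 − x)×3.4
The z_c×3.4 term appears on both sides and cancels. Collect the known terms of each column as K = Σ(ρt)_known − 3.4 × (depth of known layers): K_A = 107.864 − 3.4×38.8 = −24.056; K_B = 17.51744 − 3.4×(5.17 + 5.931) = −20.22596.
Balance: K_A = K_B − x×(3.4 − 1.02), so x = (K_B − K_A)/(3.4 − 1.02) = 3.83004/2.38 = 1.61 km.

1.61 km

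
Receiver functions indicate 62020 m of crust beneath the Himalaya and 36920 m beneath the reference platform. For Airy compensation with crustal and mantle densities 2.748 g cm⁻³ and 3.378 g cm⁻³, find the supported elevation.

4680 m

Excess crust Δ = 62020 m − 36920 m = 25100 m, split between elevation h and root r with h + r = Δ.
Airy balance ρ_c h = (ρ_m − ρ_c) r gives r = h ρ_c/(ρ_m − ρ_c), so h (1 + ρ_c/(ρ_m − ρ_c)) = Δ, i.e. h = Δ (ρ_m − ρ_c)/ρ_m.
h = 25100 m × 0.63/3.378 = 4680 m.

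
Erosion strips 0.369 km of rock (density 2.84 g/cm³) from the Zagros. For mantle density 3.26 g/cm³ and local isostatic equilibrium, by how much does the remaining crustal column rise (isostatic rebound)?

0.321 km

Unloading: uplift u = e ρ_c/ρ_m = 0.369 km × 2.84/3.26 = 0.321 km.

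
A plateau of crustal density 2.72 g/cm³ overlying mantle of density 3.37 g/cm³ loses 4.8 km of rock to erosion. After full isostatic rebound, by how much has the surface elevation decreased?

0.926 km

Rebound u = e ρ_c/ρ_m = 4.8 km × 2.72/3.37 = 3.874 km.
Net surface drop = e − u = 4.8 km − 3.874 km = e (ρ_m − ρ_c)/ρ_m = 0.926 km.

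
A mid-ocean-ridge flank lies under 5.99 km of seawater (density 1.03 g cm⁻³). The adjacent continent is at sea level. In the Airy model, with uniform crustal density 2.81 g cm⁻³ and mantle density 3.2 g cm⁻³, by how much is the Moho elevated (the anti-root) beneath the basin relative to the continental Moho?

27.3 km

Isostatic balance requires: replacing crust with seawater at the top is compensated by replacing crust with mantle at the base: d (ρ_c − ρ_w) = a (ρ_m − ρ_c).
a = d (ρ_c − ρ_w)/(ρ_m − ρ_c) = 5.99 km × 1.78/0.39 = 27.3 km.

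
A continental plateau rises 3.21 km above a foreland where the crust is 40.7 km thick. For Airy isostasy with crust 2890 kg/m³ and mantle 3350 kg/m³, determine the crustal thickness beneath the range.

64.1 km

Root depth r = h ρ_c / (ρ_m − ρ_c) = 3.21 km × 2890 / 460 = 20.17 km.
Total thickness = T + h + r = 40.7 km + 3.21 km + 20.17 km = 64.1 km.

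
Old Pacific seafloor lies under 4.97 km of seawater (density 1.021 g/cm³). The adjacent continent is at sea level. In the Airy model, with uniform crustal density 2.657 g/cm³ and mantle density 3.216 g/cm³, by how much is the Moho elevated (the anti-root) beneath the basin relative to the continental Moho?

In Airy isostatic equilibrium: replacing crust with seawater at the top is compensated by replacing crust with mantle at the base: d (ρ_c − ρ_w) = a (ρ_m − ρ_c).
a = d (ρ_c − ρ_w)/(ρ_m − ρ_c) = 4.97 km × 1.636/0.559 = 14.5 km.

14.5 km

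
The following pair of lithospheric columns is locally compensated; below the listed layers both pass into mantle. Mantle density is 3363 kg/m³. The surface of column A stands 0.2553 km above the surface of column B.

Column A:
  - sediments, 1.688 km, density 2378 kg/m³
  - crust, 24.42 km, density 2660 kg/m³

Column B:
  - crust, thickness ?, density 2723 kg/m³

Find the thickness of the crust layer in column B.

Take the compensation level at the base of the deeper column (depth z_c below the surface of column A) and equate Σ ρ_i t_i down to z_c; mantle fills any gap and the z_c terms cancel.
Column A: 1.688×2378 + 24.42×2660 + (z_c − 26.108)×3363
Column B: 0.2553×0 + x×2723 + (z_c − 0.2553 − 0 − x)×3363
The z_c×3363 term appears on both sides and cancels. Collect the known terms of each column as K = Σ(ρt)_known − 3363 × (depth of known layers): K_A = 68971.264 − 3363×26.108 = −18829.94; K_B = 0 − 3363×(0.2553 + 0) = −858.5739.
Balance: K_A = K_B − x×(3363 − 2723), so x = (K_B − K_A)/(3363 − 2723) = 17971.4/640 = 28.1 km.

28.1 km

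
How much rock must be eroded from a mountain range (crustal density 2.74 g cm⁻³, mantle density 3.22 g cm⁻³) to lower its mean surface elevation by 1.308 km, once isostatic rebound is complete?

8.77 km

Net drop Δ = e − u = e − e ρ_c/ρ_m = e (ρ_m − ρ_c)/ρ_m.
e = Δ ρ_m/(ρ_m − ρ_c) = 1.308 km × 3.22/0.48 = 8.77 km.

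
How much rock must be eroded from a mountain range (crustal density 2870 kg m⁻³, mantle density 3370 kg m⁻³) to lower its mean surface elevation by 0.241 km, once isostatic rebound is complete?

Net drop Δ = e − u = e − e ρ_c/ρ_m = e (ρ_m − ρ_c)/ρ_m.
e = Δ ρ_m/(ρ_m − ρ_c) = 0.241 km × 3370/500 = 1.62 km.

1.62 km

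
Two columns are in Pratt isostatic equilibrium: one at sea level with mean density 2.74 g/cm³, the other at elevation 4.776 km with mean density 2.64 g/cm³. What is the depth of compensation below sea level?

ρ_ref D = ρ (D + h) → D (ρ_ref − ρ) = ρ h.
D = ρ h/(ρ_ref − ρ) = 2.64 × 4.776 km/(2.74 − 2.64) = 126 km.

126 km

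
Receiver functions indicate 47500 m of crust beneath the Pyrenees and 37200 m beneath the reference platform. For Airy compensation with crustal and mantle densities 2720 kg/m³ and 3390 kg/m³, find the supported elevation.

Excess crust Δ = 47500 m − 37200 m = 10300 m, split between elevation h and root r with h + r = Δ.
Airy balance ρ_c h = (ρ_m − ρ_c) r gives r = h ρ_c/(ρ_m − ρ_c), so h (1 + ρ_c/(ρ_m − ρ_c)) = Δ, i.e. h = Δ (ρ_m − ρ_c)/ρ_m.
h = 10300 m × 670/3390 = 2040 m.

2040 m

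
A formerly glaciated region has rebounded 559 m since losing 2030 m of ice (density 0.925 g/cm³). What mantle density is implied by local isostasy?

ρ_m = ρ_ice t / u = 0.925 × 2030 m/559 m = 3.36 g/cm³.

3.36 g/cm³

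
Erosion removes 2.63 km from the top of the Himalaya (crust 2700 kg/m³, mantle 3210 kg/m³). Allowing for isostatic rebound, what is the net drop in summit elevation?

0.418 km

Rebound u = e ρ_c/ρ_m = 2.63 km × 2700/3210 = 2.212 km.
Net surface drop = e − u = 2.63 km − 2.212 km = e (ρ_m − ρ_c)/ρ_m = 0.418 km.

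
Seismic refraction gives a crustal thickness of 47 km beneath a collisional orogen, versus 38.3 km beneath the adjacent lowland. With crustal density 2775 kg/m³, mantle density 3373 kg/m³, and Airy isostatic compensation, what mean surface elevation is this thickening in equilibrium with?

1.54 km

Excess crust Δ = 47 km − 38.3 km = 8.7 km, split between elevation h and root r with h + r = Δ.
Airy balance ρ_c h = (ρ_m − ρ_c) r gives r = h ρ_c/(ρ_m − ρ_c), so h (1 + ρ_c/(ρ_m − ρ_c)) = Δ, i.e. h = Δ (ρ_m − ρ_c)/ρ_m.
h = 8.7 km × 598/3373 = 1.54 km.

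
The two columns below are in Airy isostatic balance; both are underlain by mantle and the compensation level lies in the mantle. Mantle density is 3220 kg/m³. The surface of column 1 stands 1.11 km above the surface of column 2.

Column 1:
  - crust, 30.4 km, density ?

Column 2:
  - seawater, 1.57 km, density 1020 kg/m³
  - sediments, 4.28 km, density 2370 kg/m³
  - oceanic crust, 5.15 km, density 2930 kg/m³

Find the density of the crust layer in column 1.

2820 kg/m³

Take the compensation level at the base of the deeper column (depth z_c below the surface of column 1) and equate Σ ρ_i t_i down to z_c; mantle fills any gap and the z_c terms cancel.
Column 1: 30.4×ρ + (z_c − 30.4)×3220
Column 2: 1.11×0 + 1.57×1020 + 4.28×2370 + 5.15×2930 + (z_c − 1.11 − 11)×3220
The z_c×3220 term appears on both sides and cancels. Collect the known terms of each column as K = Σ(ρt)_known − 3220 × (depth of known layers): K_1 = 0 − 3220×30.4 = −97888; K_2 = 26834.5 − 3220×(1.11 + 11) = −12159.7.
Balance: K_1 + 30.4×ρ = K_2, so ρ = (K_2 − K_1)/30.4 = 85728.3/30.4 = 2820 kg/m³.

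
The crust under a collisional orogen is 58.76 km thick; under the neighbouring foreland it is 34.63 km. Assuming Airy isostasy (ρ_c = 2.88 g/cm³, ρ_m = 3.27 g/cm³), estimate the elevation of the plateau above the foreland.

2.88 km

Excess crust Δ = 58.76 km − 34.63 km = 24.13 km, split between elevation h and root r with h + r = Δ.
Airy balance ρ_c h = (ρ_m − ρ_c) r gives r = h ρ_c/(ρ_m − ρ_c), so h (1 + ρ_c/(ρ_m − ρ_c)) = Δ, i.e. h = Δ (ρ_m − ρ_c)/ρ_m.
h = 24.13 km × 0.39/3.27 = 2.88 km.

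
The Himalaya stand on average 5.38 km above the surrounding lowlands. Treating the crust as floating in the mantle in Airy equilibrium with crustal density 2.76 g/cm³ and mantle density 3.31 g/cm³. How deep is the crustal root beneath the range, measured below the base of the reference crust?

27 km

For local isostatic compensation: the weight of the topography is balanced by the buoyancy of the root, ρ_c h = (ρ_m − ρ_c) r.
r = h · ρ_c / (ρ_m − ρ_c) = 5.38 km × 2.76 / (3.31 − 2.76) = 27 km.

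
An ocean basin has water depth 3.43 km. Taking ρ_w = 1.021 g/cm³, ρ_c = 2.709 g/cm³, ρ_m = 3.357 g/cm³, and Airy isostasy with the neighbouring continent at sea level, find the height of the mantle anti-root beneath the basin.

Balancing pressure at the compensation depth: replacing crust with seawater at the top is compensated by replacing crust with mantle at the base: d (ρ_c − ρ_w) = a (ρ_m − ρ_c).
a = d (ρ_c − ρ_w)/(ρ_m − ρ_c) = 3.43 km × 1.688/0.648 = 8.93 km.

8.93 km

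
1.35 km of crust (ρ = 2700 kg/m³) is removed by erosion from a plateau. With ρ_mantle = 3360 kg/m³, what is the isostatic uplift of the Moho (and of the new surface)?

Unloading: uplift u = e ρ_c/ρ_m = 1.35 km × 2700/3360 = 1.08 km.

1.08 km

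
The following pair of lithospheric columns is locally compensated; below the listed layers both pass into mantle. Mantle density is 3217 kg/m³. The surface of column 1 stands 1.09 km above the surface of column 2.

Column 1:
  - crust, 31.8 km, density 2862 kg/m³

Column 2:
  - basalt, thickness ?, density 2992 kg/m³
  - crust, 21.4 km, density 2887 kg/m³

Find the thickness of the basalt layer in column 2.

3.2 km

Take the compensation level at the base of the deeper column (depth z_c below the surface of column 1) and equate Σ ρ_i t_i down to z_c; mantle fills any gap and the z_c terms cancel.
Column 1: 31.8×2862 + (z_c − 31.8)×3217
Column 2: 1.09×0 + x×2992 + 21.4×2887 + (z_c − 1.09 − 21.4 − x)×3217
The z_c×3217 term appears on both sides and cancels. Collect the known terms of each column as K = Σ(ρt)_known − 3217 × (depth of known layers): K_1 = 91011.6 − 3217×31.8 = −11289; K_2 = 61781.8 − 3217×(1.09 + 21.4) = −10568.53.
Balance: K_1 = K_2 − x×(3217 − 2992), so x = (K_2 − K_1)/(3217 − 2992) = 720.47/225 = 3.2 km.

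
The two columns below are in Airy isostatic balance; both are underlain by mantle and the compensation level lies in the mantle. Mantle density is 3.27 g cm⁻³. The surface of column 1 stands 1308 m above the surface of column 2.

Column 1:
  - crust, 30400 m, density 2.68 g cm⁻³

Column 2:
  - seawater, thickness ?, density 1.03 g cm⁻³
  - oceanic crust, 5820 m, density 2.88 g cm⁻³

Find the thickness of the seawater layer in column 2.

Take the compensation level at the base of the deeper column (depth z_c below the surface of column 1) and equate Σ ρ_i t_i down to z_c; mantle fills any gap and the z_c terms cancel.
Column 1: 30400×2.68 + (z_c − 30400)×3.27
Column 2: 1308×0 + x×1.03 + 5820×2.88 + (z_c − 1308 − 5820 − x)×3.27
The z_c×3.27 term appears on both sides and cancels. Collect the known terms of each column as K = Σ(ρt)_known − 3.27 × (depth of known layers): K_1 = 81472 − 3.27×30400 = −17936; K_2 = 16761.6 − 3.27×(1308 + 5820) = −6546.96.
Balance: K_1 = K_2 − x×(3.27 − 1.03), so x = (K_2 − K_1)/(3.27 − 1.03) = 11389/2.24 = 5080 m.

5080 m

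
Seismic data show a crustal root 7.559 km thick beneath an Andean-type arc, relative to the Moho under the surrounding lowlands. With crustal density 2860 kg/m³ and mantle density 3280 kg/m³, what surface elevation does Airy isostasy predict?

Equating mass per unit area of the two columns: ρ_c h = (ρ_m − ρ_c) r.
h = r (ρ_m − ρ_c) / ρ_c = 7.559 km × (3280 − 2860) / 2860 = 1.11 km.

1.11 km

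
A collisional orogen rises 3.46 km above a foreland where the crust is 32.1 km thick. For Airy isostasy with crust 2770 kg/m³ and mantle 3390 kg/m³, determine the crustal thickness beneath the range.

51 km

Root depth r = h ρ_c / (ρ_m − ρ_c) = 3.46 km × 2770 / 620 = 15.46 km.
Total thickness = T + h + r = 32.1 km + 3.46 km + 15.46 km = 51 km.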